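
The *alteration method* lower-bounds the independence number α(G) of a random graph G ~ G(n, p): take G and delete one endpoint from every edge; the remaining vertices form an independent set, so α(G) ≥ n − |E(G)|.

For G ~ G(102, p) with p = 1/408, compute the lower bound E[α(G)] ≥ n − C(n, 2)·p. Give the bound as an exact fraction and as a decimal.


E[|E(G)|] = C(102, 2)·p = 5151 · (1/408) = 101/8.
E[α(G)] ≥ n − E[|E(G)|] = 102 − 101/8 = 715/8.
Numerically: ≈ 89.375000.
(This is only a lower bound; the true E[α(G)] may be larger.)

E[α(G)] ≥ 715/8 ≈ 89.375000.


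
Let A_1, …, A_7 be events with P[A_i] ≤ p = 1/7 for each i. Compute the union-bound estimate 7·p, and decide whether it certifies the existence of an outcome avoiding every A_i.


Union bound: P[∪_{i=1}^{7} A_i] ≤ Σ_i P[A_i] ≤ 7·p = 7·(1/7) = 1.
Numerically: 1 ≈ 1.0000000.
Is 1 < 1? NO.
Since the bound 1 is ≥ 1, the union bound is uninformative here; it does NOT by itself certify existence.

7·p = 1 ≈ 1.0000000; existence NOT certified by the union bound.


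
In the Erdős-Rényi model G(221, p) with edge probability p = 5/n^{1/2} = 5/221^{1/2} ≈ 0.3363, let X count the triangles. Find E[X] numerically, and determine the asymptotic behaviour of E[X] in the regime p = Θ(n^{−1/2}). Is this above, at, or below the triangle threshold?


Number of potential triangles: C(221, 3) = 1774630.
Each occurs with probability p³ ≈ (0.3363)³ ≈ 3.804710e-02.
By linearity: E[X] = C(221, 3)·p³ ≈ 1774630 · 3.804710e-02 ≈ 67519.5317.
Since α = 1/2 < 1, p = c/n^{1/2} ≫ 1/n is above the triangle threshold p ~ 1/n. Asymptotically E[X] ~ (c³/6)·n^{3(1−α)} = (5³/6)·n^{1.5} → ∞; triangles are abundant w.h.p.

E[X] ≈ 67519.5317; in regime p = Θ(1/n^{1/2}) E[X] diverges (above the triangle threshold p ~ 1/n).


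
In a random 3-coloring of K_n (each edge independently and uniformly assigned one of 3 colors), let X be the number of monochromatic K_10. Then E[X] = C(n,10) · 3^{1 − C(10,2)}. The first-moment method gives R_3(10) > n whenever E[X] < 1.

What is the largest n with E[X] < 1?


We need C(n, 10) · 3^{1 − 45} < 1, i.e. C(n, 10) < 3^{45 − 1} = 984770902183611232881.
Check values of n near the boundary:
  n = 567: C(567, 10) = 873787071273467749398; 873787071273467749398 < 984770902183611232881? YES
  n = 568: C(568, 10) = 889446337783744949208; 889446337783744949208 < 984770902183611232881? YES
  n = 569: C(569, 10) = 905357721286137524328; 905357721286137524328 < 984770902183611232881? YES
  n = 570: C(570, 10) = 921524823451961408691; 921524823451961408691 < 984770902183611232881? YES
  n = 571: C(571, 10) = 937951290893172842001; 937951290893172842001 < 984770902183611232881? YES
  n = 572: C(572, 10) = 954640815642161682606; 954640815642161682606 < 984770902183611232881? YES
  n = 573: C(573, 10) = 971597135635805762226; 971597135635805762226 < 984770902183611232881? YES
  n = 574: C(574, 10) = 988824035203816502691; 988824035203816502691 < 984770902183611232881? NO
  n = 575: C(575, 10) = 1006325345561406175305; 1006325345561406175305 < 984770902183611232881? NO
  n = 576: C(576, 10) = 1024104945306307344480; 1024104945306307344480 < 984770902183611232881? NO
The largest n with C(n, 10) < 984770902183611232881 is n = 573 (where E[X] = 35985079097622435638/36472996377170786403 ≈ 0.986623). Hence R_3(10) > 573, i.e. R_3(10) ≥ 574.

Largest n = 573; hence R_3(10) > 573.


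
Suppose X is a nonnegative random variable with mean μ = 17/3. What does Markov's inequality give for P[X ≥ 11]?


μ = E[X] = 17/3, a = 11.
Markov: P[X ≥ 11] ≤ μ/a = (17/3)/11 = 17/33.
Numerically: ≈ 0.51515.
(Since a = 11 > μ = 5.66667, the bound 17/33 is < 1 and informative.)

P[X ≥ 11] ≤ 17/33 ≈ 0.51515.


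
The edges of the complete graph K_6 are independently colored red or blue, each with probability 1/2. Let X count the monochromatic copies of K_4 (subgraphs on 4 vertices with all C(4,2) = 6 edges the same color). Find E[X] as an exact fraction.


Let X = Σ_S X_S over the C(6, 4) = 15 subsets S of size 4, where X_S = 1 if the K_4 on S is monochromatic.
For a fixed S, the K_4 on S has C(4, 2) = 6 edges. P[all 6 edges red] = (1/2)^6, and likewise for blue, so P[monochromatic] = 2·(1/2)^6 = 2^{1 − 6} = 1/32.
By linearity: E[X] = C(6, 4) · 2^{1 − 6} = 15 · 1/32 = 15/32.
Numerically: E[X] ≈ 0.4688.

E[X] = C(6,4)·2^(1−C(4,2)) = 15/32 ≈ 0.4688.


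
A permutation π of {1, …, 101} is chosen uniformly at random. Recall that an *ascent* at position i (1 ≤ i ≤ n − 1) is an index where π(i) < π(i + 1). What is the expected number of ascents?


Write X = Σ X_I over i = 1, …, 100, with X_I the indicator of one ascent.
There are 100 indicators.
For each fixed i, the pair (π(i), π(i+1)) is a uniformly random ordered pair of distinct values from {1, …, 101}; by symmetry P[π(i) < π(i+1)] = 1/2.
By linearity: E[X] = 100 · (1/2) = (101 − 1) · (1/2) = 50 ≈ 50.00000.

E[X] = 50 = 50.00000.


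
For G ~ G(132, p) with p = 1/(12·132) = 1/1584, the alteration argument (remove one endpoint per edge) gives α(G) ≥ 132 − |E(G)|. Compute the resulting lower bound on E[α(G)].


E[|E(G)|] = C(132, 2)·p = 8646 · (1/1584) = 131/24.
E[α(G)] ≥ n − E[|E(G)|] = 132 − 131/24 = 3037/24.
Numerically: ≈ 126.54167.
(This is only a lower bound; the true E[α(G)] may be larger.)

E[α(G)] ≥ 3037/24 ≈ 126.54167.


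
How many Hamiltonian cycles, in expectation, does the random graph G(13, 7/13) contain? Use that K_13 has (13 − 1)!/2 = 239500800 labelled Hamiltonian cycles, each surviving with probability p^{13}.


K_13 has (13 − 1)!/2 = 239500800 labelled Hamiltonian cycles.
For each such Hamiltonian cycle H, let X_H = 1 if all 13 edges of H are present in G. Then P[X_H = 1] = p^{13} = (7/13)^{13} = 96889010407/302875106592253.
Summing the indicators: E[X] = Σ_H E[X_H] = 239500800 · p^{13} = 239500800 · 96889010407/302875106592253 = 23204995503684825600/302875106592253.
Numerically: E[X] ≈ 7.66e+04.

E[X] = 239500800 · (7/13)^{13} = 23204995503684825600/302875106592253 ≈ 7.66e+04.


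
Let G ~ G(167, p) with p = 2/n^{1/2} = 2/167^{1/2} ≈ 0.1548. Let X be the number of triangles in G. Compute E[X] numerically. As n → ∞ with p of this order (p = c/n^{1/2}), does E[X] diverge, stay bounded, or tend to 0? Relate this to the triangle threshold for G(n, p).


Number of potential triangles: C(167, 3) = 762355.
Each occurs with probability p³ ≈ (0.1548)³ ≈ 3.706938e-03.
By linearity: E[X] = C(167, 3)·p³ ≈ 762355 · 3.706938e-03 ≈ 2826.0024.
Since α = 1/2 < 1, p = c/n^{1/2} ≫ 1/n is above the triangle threshold p ~ 1/n. Asymptotically E[X] ~ (c³/6)·n^{3(1−α)} = (2³/6)·n^{1.5} → ∞; triangles are abundant w.h.p.

E[X] ≈ 2826.0024; in regime p = Θ(1/n^{1/2}) E[X] diverges (above the triangle threshold p ~ 1/n).


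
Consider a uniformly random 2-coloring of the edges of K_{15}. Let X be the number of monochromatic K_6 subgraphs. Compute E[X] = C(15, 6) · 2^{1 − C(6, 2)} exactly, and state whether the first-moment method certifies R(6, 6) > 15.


E[X] = C(15, 6) · 2^{1 − 15} = 5005 · 2^{−14} = 5005/16384.
As a reduced fraction: E[X] = 5005/16384 ≈ 0.305.
Is E[X] < 1? YES.
Since E[X] < 1, there exists a 2-coloring of K_{15} with no monochromatic K_6; hence R(6, 6) > 15.

E[X] = 5005/16384 ≈ 0.305; E[X] < 1, so R(6, 6) > 15.


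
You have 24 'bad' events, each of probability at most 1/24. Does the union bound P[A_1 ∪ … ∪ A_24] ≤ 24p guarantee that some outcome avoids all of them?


Union bound: P[∪_{i=1}^{24} A_i] ≤ Σ_i P[A_i] ≤ 24·p = 24·(1/24) = 1.
Numerically: 1 ≈ 1.000.
Is 1 < 1? NO.
Since the bound 1 is ≥ 1, the union bound is uninformative here; it does NOT by itself certify existence.

24·p = 1 ≈ 1.000; existence NOT certified by the union bound.


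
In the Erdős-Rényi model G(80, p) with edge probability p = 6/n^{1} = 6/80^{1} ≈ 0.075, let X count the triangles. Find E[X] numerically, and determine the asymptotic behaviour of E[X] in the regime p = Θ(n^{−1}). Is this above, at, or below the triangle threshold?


Number of potential triangles: C(80, 3) = 82160.
Each occurs with probability p³ ≈ (0.075)³ ≈ 4.21875000e-04.
By linearity: E[X] = C(80, 3)·p³ ≈ 82160 · 4.21875000e-04 ≈ 34.661250.
Here α = 1, so p = 6/n is exactly at the triangle threshold p ~ 1/n. Asymptotically E[X] → c³/6 = 6³/6 = 36 ≈ 36.000000, a bounded constant. In this regime the triangle count is asymptotically Poisson(c³/6).

E[X] ≈ 34.661250; in regime p = Θ(1/n^{1}) E[X] stays bounded (at the triangle threshold p ~ 1/n).


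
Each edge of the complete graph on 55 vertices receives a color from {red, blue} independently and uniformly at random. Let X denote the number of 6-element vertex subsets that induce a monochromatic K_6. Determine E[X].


Let X = Σ_S X_S over the C(55, 6) = 28989675 subsets S of size 6, where X_S = 1 if the K_6 on S is monochromatic.
For a fixed S, the K_6 on S has C(6, 2) = 15 edges. P[all 15 edges red] = (1/2)^15, and likewise for blue, so P[monochromatic] = 2·(1/2)^15 = 2^{1 − 15} = 1/16384.
By linearity of expectation: E[X] = C(55, 6) · 2^{1 − 15} = 28989675 · 1/16384 = 28989675/16384.
Numerically: E[X] ≈ 1769.389.

E[X] = C(55,6)·2^(1−C(6,2)) = 28989675/16384 ≈ 1769.389.


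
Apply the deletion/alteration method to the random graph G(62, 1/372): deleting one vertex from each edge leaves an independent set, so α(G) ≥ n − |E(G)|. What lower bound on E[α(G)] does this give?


E[|E(G)|] = C(62, 2)·p = 1891 · (1/372) = 61/12.
E[α(G)] ≥ n − E[|E(G)|] = 62 − 61/12 = 683/12.
Numerically: ≈ 56.916667.
(This is only a lower bound; the true E[α(G)] may be larger.)

E[α(G)] ≥ 683/12 ≈ 56.916667.


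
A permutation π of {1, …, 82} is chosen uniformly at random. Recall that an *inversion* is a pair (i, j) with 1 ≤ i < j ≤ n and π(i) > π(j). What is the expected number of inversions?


Write X = Σ X_I over the C(82, 2) = 3321 pairs i < j, with X_I the indicator of one inversion.
There are 3321 indicators.
For each fixed pair i < j, the values π(i) and π(j) are two distinct elements of {1, …, 82} in uniformly random order; by symmetry P[π(i) > π(j)] = 1/2.
By linearity: E[X] = 3321 · (1/2) = C(82, 2) · (1/2) = 3321/2 = 3321/2 ≈ 1660.500.

E[X] = 3321/2 = 1660.500.


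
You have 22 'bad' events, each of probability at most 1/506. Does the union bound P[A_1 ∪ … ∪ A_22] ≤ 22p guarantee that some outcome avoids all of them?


Union bound: P[∪_{i=1}^{22} A_i] ≤ Σ_i P[A_i] ≤ 22·p = 22·(1/506) = 1/23.
Numerically: 1/23 ≈ 0.0435.
Is 1/23 < 1? YES.
Since P[∪ A_i] ≤ 1/23 < 1, the complement has P[∩ A_i^c] ≥ 1 − 1/23 = 22/23 > 0, so some outcome avoids every A_i.

22·p = 1/23 ≈ 0.0435; existence CERTIFIED by the union bound.


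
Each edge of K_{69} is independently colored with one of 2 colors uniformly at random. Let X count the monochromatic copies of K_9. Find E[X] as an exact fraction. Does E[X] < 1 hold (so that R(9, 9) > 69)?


E[X] = C(69, 9) · 2^{1 − 36} = 56672074888 · 2^{−35} = 56672074888/34359738368.
As a reduced fraction: E[X] = 7084009361/4294967296 ≈ 1.6493745.
Is E[X] < 1? NO.
Since E[X] ≥ 1, the first-moment bound is inconclusive at n = 69; it does NOT by itself certify R(9, 9) > 69.

E[X] = 7084009361/4294967296 ≈ 1.6493745; E[X] ≥ 1; first-moment method inconclusive here.


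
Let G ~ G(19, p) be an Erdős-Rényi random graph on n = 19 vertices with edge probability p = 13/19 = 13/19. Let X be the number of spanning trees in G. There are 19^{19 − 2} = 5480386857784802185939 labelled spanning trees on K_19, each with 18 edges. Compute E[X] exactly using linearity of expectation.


K_19 has 19^{19 − 2} = 5480386857784802185939 labelled spanning trees.
For each such spanning tree H, let X_H = 1 if all 18 edges of H are present in G. Then P[X_H = 1] = p^{18} = (13/19)^{18} = 112455406951957393129/104127350297911241532841.
Summing the indicators: E[X] = Σ_H E[X_H] = 5480386857784802185939 · p^{18} = 5480386857784802185939 · 112455406951957393129/104127350297911241532841 = 112455406951957393129/19.
Numerically: E[X] ≈ 5.919e+18.

E[X] = 5480386857784802185939 · (13/19)^{18} = 112455406951957393129/19 ≈ 5.919e+18.


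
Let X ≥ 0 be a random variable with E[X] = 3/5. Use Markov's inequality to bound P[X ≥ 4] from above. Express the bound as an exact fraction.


μ = E[X] = 3/5, a = 4.
Markov: P[X ≥ 4] ≤ μ/a = (3/5)/4 = 3/20.
Numerically: ≈ 0.150.
(Since a = 4 > μ = 0.600, the bound 3/20 is < 1 and informative.)

P[X ≥ 4] ≤ 3/20 ≈ 0.150.


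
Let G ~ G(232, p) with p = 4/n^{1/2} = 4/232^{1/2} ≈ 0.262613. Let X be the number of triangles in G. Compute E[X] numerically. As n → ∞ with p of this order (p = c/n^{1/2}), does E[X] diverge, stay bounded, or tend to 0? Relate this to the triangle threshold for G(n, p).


Number of potential triangles: C(232, 3) = 2054360.
Each occurs with probability p³ ≈ (0.262613)³ ≈ 1.81112321e-02.
By linearity: E[X] = C(232, 3)·p³ ≈ 2054360 · 1.81112321e-02 ≈ 37206.990815.
Since α = 1/2 < 1, p = c/n^{1/2} ≫ 1/n is above the triangle threshold p ~ 1/n. Asymptotically E[X] ~ (c³/6)·n^{3(1−α)} = (4³/6)·n^{1.5} → ∞; triangles are abundant w.h.p.

E[X] ≈ 37206.990815; in regime p = Θ(1/n^{1/2}) E[X] diverges (above the triangle threshold p ~ 1/n).


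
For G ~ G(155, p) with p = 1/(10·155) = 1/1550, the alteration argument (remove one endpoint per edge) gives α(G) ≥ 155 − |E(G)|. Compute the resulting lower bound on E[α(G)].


E[|E(G)|] = C(155, 2)·p = 11935 · (1/1550) = 77/10.
E[α(G)] ≥ n − E[|E(G)|] = 155 − 77/10 = 1473/10.
Numerically: ≈ 147.300000.
(This is only a lower bound; the true E[α(G)] may be larger.)

E[α(G)] ≥ 1473/10 ≈ 147.300000.


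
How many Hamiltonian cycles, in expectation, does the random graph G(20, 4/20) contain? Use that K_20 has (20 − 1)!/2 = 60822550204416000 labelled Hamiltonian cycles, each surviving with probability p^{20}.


K_20 has (20 − 1)!/2 = 60822550204416000 labelled Hamiltonian cycles.
For each such Hamiltonian cycle H, let X_H = 1 if all 20 edges of H are present in G. Then P[X_H = 1] = p^{20} = (1/5)^{20} = 1/95367431640625.
By linearity: E[X] = Σ_H E[X_H] = 60822550204416000 · p^{20} = 60822550204416000 · 1/95367431640625 = 486580401635328/762939453125.
Numerically: E[X] ≈ 637.771.

E[X] = 60822550204416000 · (1/5)^{20} = 486580401635328/762939453125 ≈ 637.771.


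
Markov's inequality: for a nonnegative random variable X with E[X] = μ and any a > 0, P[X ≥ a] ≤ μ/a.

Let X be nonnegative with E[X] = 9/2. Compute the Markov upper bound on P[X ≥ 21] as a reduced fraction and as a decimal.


μ = E[X] = 9/2, a = 21.
Markov: P[X ≥ 21] ≤ μ/a = (9/2)/21 = 3/14.
Numerically: ≈ 0.214286.
(Since a = 21 > μ = 4.500000, the bound 3/14 is < 1 and informative.)

P[X ≥ 21] ≤ 3/14 ≈ 0.214286.


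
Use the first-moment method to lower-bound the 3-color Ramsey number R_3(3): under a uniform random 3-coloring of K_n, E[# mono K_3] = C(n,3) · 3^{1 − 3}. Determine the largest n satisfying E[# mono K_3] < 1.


We need C(n, 3) · 3^{1 − 3} < 1, i.e. C(n, 3) < 3^{3 − 1} = 9.
Check values of n near the boundary:
  n = 3: C(3, 3) = 1; 1 < 9? YES
  n = 4: C(4, 3) = 4; 4 < 9? YES
  n = 5: C(5, 3) = 10; 10 < 9? NO
  n = 6: C(6, 3) = 20; 20 < 9? NO
  n = 7: C(7, 3) = 35; 35 < 9? NO
The largest n with C(n, 3) < 9 is n = 4 (where E[X] = 4/9 ≈ 0.4444). Hence R_3(3) > 4, i.e. R_3(3) ≥ 5.

Largest n = 4; hence R_3(3) > 4.


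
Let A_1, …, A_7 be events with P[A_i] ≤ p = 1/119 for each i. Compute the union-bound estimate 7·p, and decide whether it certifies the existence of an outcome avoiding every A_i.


Union bound: P[∪_{i=1}^{7} A_i] ≤ Σ_i P[A_i] ≤ 7·p = 7·(1/119) = 1/17.
Numerically: 1/17 ≈ 0.05882.
Is 1/17 < 1? YES.
Since P[∪ A_i] ≤ 1/17 < 1, the complement has P[∩ A_i^c] ≥ 1 − 1/17 = 16/17 > 0, so some outcome avoids every A_i.

7·p = 1/17 ≈ 0.05882; existence CERTIFIED by the union bound.


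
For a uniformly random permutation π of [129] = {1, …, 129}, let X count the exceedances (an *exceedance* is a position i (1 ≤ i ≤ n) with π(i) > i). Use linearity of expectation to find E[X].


Write X = Σ_{i=1}^{129} X_i, where X_i = 1_{π(i) > i}.
For each fixed i, π(i) is uniform over {1, …, 129} (marginal of a uniform permutation), so P[π(i) > i] = (n − i)/n. Summing: Σ_{i=1}^{129} (n − i)/n = (0 + 1 + … + 128)/129 = 129(129 − 1)/(2·129) = (129 − 1)/2.
Hence E[X] = Σ_{i=1}^{129} (129 − i)/129 = 64 ≈ 64.00000.

E[X] = 64 = 64.00000.


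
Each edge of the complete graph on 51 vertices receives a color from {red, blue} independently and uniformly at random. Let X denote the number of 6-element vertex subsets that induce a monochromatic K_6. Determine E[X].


Let X = Σ_S X_S over the C(51, 6) = 18009460 subsets S of size 6, where X_S = 1 if the K_6 on S is monochromatic.
For a fixed S, the K_6 on S has C(6, 2) = 15 edges. P[all 15 edges red] = (1/2)^15, and likewise for blue, so P[monochromatic] = 2·(1/2)^15 = 2^{1 − 15} = 1/16384.
By linearity of expectation: E[X] = C(51, 6) · 2^{1 − 15} = 18009460 · 1/16384 = 4502365/4096.
Numerically: E[X] ≈ 1099.210.

E[X] = C(51,6)·2^(1−C(6,2)) = 4502365/4096 ≈ 1099.210.


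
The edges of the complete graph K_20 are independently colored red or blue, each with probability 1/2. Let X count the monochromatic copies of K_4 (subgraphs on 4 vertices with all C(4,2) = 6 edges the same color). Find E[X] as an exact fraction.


Let X = Σ_S X_S over the C(20, 4) = 4845 subsets S of size 4, where X_S = 1 if the K_4 on S is monochromatic.
For a fixed S, the K_4 on S has C(4, 2) = 6 edges. P[all 6 edges red] = (1/2)^6, and likewise for blue, so P[monochromatic] = 2·(1/2)^6 = 2^{1 − 6} = 1/32.
By linearity of expectation: E[X] = C(20, 4) · 2^{1 − 6} = 4845 · 1/32 = 4845/32.
Numerically: E[X] ≈ 151.406.

E[X] = C(20,4)·2^(1−C(4,2)) = 4845/32 ≈ 151.406.


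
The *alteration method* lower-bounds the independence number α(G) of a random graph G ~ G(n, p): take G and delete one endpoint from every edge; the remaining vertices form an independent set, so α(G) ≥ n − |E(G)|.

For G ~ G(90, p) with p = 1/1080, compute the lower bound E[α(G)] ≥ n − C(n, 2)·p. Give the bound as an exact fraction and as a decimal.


E[|E(G)|] = C(90, 2)·p = 4005 · (1/1080) = 89/24.
E[α(G)] ≥ n − E[|E(G)|] = 90 − 89/24 = 2071/24.
Numerically: ≈ 86.2917.
(This is only a lower bound; the true E[α(G)] may be larger.)

E[α(G)] ≥ 2071/24 ≈ 86.2917.


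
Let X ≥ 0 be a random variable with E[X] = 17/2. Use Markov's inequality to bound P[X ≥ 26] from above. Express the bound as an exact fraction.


μ = E[X] = 17/2, a = 26.
Markov: P[X ≥ 26] ≤ μ/a = (17/2)/26 = 17/52.
Numerically: ≈ 0.32692.
(Since a = 26 > μ = 8.50000, the bound 17/52 is < 1 and informative.)

P[X ≥ 26] ≤ 17/52 ≈ 0.32692.


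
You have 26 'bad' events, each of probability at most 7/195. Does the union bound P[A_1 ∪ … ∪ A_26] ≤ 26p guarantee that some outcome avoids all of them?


Union bound: P[∪_{i=1}^{26} A_i] ≤ Σ_i P[A_i] ≤ 26·p = 26·(7/195) = 14/15.
Numerically: 14/15 ≈ 0.93333.
Is 14/15 < 1? YES.
Since P[∪ A_i] ≤ 14/15 < 1, the complement has P[∩ A_i^c] ≥ 1 − 14/15 = 1/15 > 0, so some outcome avoids every A_i.

26·p = 14/15 ≈ 0.93333; existence CERTIFIED by the union bound.


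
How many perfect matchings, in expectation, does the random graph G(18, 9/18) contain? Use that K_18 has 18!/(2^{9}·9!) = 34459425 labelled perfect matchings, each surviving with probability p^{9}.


K_18 has 18!/(2^{9}·9!) = 34459425 labelled perfect matchings.
For each such perfect matching H, let X_H = 1 if all 9 edges of H are present in G. Then P[X_H = 1] = p^{9} = (1/2)^{9} = 1/512.
By linearity of expectation: E[X] = Σ_H E[X_H] = 34459425 · p^{9} = 34459425 · 1/512 = 34459425/512.
Numerically: E[X] ≈ 67303.6.

E[X] = 34459425 · (1/2)^{9} = 34459425/512 ≈ 67303.6.


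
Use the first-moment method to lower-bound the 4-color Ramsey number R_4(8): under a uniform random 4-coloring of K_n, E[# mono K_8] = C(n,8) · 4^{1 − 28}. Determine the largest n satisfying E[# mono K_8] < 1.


We need C(n, 8) · 4^{1 − 28} < 1, i.e. C(n, 8) < 4^{28 − 1} = 18014398509481984.
Check values of n near the boundary:
  n = 407: C(407, 8) = 17424959239309050; 17424959239309050 < 18014398509481984? YES
  n = 408: C(408, 8) = 17773458424095231; 17773458424095231 < 18014398509481984? YES
  n = 409: C(409, 8) = 18128041135797879; 18128041135797879 < 18014398509481984? NO
  n = 410: C(410, 8) = 18488798173326195; 18488798173326195 < 18014398509481984? NO
  n = 411: C(411, 8) = 18855821462126715; 18855821462126715 < 18014398509481984? NO
The largest n with C(n, 8) < 18014398509481984 is n = 408 (where E[X] = 17773458424095231/18014398509481984 ≈ 0.9866251). Hence R_4(8) > 408, i.e. R_4(8) ≥ 409.

Largest n = 408; hence R_4(8) > 408.


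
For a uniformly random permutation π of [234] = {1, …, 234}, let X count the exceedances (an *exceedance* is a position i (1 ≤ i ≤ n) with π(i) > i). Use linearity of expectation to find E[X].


Write X = Σ_{i=1}^{234} X_i, where X_i = 1_{π(i) > i}.
For each fixed i, π(i) is uniform over {1, …, 234} (marginal of a uniform permutation), so P[π(i) > i] = (n − i)/n. Summing: Σ_{i=1}^{234} (n − i)/n = (0 + 1 + … + 233)/234 = 234(234 − 1)/(2·234) = (234 − 1)/2.
Hence E[X] = Σ_{i=1}^{234} (234 − i)/234 = 233/2 ≈ 116.500.

E[X] = 233/2 = 116.500.


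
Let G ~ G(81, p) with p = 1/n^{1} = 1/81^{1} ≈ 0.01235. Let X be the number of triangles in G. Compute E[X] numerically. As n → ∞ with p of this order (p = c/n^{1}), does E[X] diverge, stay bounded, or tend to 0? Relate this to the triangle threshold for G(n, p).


Number of potential triangles: C(81, 3) = 85320.
Each occurs with probability p³ ≈ (0.01235)³ ≈ 1.881676e-06.
By linearity: E[X] = C(81, 3)·p³ ≈ 85320 · 1.881676e-06 ≈ 0.1605.
Here α = 1, so p = 1/n is exactly at the triangle threshold p ~ 1/n. Asymptotically E[X] → c³/6 = 1³/6 = 1/6 ≈ 0.1667, a bounded constant. In this regime the triangle count is asymptotically Poisson(c³/6).

E[X] ≈ 0.1605; in regime p = Θ(1/n^{1}) E[X] stays bounded (at the triangle threshold p ~ 1/n).


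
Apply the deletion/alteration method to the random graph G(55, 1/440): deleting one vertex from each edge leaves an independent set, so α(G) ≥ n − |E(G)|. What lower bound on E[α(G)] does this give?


E[|E(G)|] = C(55, 2)·p = 1485 · (1/440) = 27/8.
E[α(G)] ≥ n − E[|E(G)|] = 55 − 27/8 = 413/8.
Numerically: ≈ 51.6250.
(This is only a lower bound; the true E[α(G)] may be larger.)

E[α(G)] ≥ 413/8 ≈ 51.6250.


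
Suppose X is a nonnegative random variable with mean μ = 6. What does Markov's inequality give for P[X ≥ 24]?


μ = E[X] = 6, a = 24.
Markov: P[X ≥ 24] ≤ μ/a = (6)/24 = 1/4.
Numerically: ≈ 0.250.
(Since a = 24 > μ = 6.000, the bound 1/4 is < 1 and informative.)

P[X ≥ 24] ≤ 1/4 ≈ 0.250.


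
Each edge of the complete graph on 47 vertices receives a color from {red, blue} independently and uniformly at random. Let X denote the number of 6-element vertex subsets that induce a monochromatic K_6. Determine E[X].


Let X = Σ_S X_S over the C(47, 6) = 10737573 subsets S of size 6, where X_S = 1 if the K_6 on S is monochromatic.
For a fixed S, the K_6 on S has C(6, 2) = 15 edges. P[all 15 edges red] = (1/2)^15, and likewise for blue, so P[monochromatic] = 2·(1/2)^15 = 2^{1 − 15} = 1/16384.
By linearity of expectation: E[X] = C(47, 6) · 2^{1 − 15} = 10737573 · 1/16384 = 10737573/16384.
Numerically: E[X] ≈ 655.369446.

E[X] = C(47,6)·2^(1−C(6,2)) = 10737573/16384 ≈ 655.369446.


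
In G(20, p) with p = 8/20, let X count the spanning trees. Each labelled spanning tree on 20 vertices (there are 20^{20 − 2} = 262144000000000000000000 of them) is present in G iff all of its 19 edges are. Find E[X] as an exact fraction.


K_20 has 20^{20 − 2} = 262144000000000000000000 labelled spanning trees.
For each such spanning tree H, let X_H = 1 if all 19 edges of H are present in G. Then P[X_H = 1] = p^{19} = (2/5)^{19} = 524288/19073486328125.
By linearity of expectation: E[X] = Σ_H E[X_H] = 262144000000000000000000 · p^{19} = 262144000000000000000000 · 524288/19073486328125 = 36028797018963968/5.
Numerically: E[X] ≈ 7.206e+15.

E[X] = 262144000000000000000000 · (2/5)^{19} = 36028797018963968/5 ≈ 7.206e+15.


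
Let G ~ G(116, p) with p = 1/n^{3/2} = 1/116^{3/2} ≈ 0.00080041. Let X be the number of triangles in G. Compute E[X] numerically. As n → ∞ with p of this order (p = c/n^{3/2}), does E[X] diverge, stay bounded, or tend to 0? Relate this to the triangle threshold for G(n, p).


Number of potential triangles: C(116, 3) = 253460.
Each occurs with probability p³ ≈ (0.00080041)³ ≈ 5.1278941e-10.
By linearity: E[X] = C(116, 3)·p³ ≈ 253460 · 5.1278941e-10 ≈ 0.00013.
Since α = 3/2 > 1, p = c/n^{3/2} = o(1/n) is below the triangle threshold p ~ 1/n. Asymptotically E[X] ~ (c³/6)·n^{3(1−α)} = (1³/6)·n^{-1.5} → 0, so by Markov's inequality G has no triangles w.h.p.

E[X] ≈ 0.00013; in regime p = Θ(1/n^{3/2}) E[X] tends to 0 (below the triangle threshold p ~ 1/n).


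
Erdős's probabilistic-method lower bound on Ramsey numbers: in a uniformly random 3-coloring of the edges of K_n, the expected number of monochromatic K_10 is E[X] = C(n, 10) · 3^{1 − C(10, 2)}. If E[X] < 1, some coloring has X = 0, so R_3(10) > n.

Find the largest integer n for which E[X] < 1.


We need C(n, 10) · 3^{1 − 45} < 1, i.e. C(n, 10) < 3^{45 − 1} = 984770902183611232881.
Check values of n near the boundary:
  n = 571: C(571, 10) = 937951290893172842001; 937951290893172842001 < 984770902183611232881? YES
  n = 572: C(572, 10) = 954640815642161682606; 954640815642161682606 < 984770902183611232881? YES
  n = 573: C(573, 10) = 971597135635805762226; 971597135635805762226 < 984770902183611232881? YES
  n = 574: C(574, 10) = 988824035203816502691; 988824035203816502691 < 984770902183611232881? NO
The largest n with C(n, 10) < 984770902183611232881 is n = 573 (where E[X] = 35985079097622435638/36472996377170786403 ≈ 0.9866). Hence R_3(10) > 573, i.e. R_3(10) ≥ 574.

Largest n = 573; hence R_3(10) > 573.


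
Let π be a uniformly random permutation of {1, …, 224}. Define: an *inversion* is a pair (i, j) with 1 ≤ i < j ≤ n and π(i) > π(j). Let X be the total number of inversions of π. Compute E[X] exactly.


Write X = Σ X_I over the C(224, 2) = 24976 pairs i < j, with X_I the indicator of one inversion.
There are 24976 indicators.
For each fixed pair i < j, the values π(i) and π(j) are two distinct elements of {1, …, 224} in uniformly random order; by symmetry P[π(i) > π(j)] = 1/2.
By linearity: E[X] = 24976 · (1/2) = C(224, 2) · (1/2) = 24976/2 = 12488 ≈ 12488.0000.

E[X] = 12488 = 12488.0000.


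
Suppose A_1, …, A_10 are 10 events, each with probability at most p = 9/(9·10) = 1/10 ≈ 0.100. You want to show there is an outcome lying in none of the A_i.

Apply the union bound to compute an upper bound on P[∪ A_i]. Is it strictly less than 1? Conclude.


Union bound: P[∪_{i=1}^{10} A_i] ≤ Σ_i P[A_i] ≤ 10·p = 10·(1/10) = 1.
Numerically: 1 ≈ 1.000.
Is 1 < 1? NO.
Since the bound 1 is ≥ 1, the union bound is uninformative here; it does NOT by itself certify existence.

10·p = 1 ≈ 1.000; existence NOT certified by the union bound.


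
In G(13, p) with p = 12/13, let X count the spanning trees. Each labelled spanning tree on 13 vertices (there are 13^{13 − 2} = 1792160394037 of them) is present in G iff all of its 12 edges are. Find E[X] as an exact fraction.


K_13 has 13^{13 − 2} = 1792160394037 labelled spanning trees.
For each such spanning tree H, let X_H = 1 if all 12 edges of H are present in G. Then P[X_H = 1] = p^{12} = (12/13)^{12} = 8916100448256/23298085122481.
Summing the indicators: E[X] = Σ_H E[X_H] = 1792160394037 · p^{12} = 1792160394037 · 8916100448256/23298085122481 = 8916100448256/13.
Numerically: E[X] ≈ 6.86e+11.

E[X] = 1792160394037 · (12/13)^{12} = 8916100448256/13 ≈ 6.86e+11.


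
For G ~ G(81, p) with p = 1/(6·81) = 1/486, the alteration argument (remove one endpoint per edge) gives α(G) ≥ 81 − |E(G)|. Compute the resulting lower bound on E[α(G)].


E[|E(G)|] = C(81, 2)·p = 3240 · (1/486) = 20/3.
E[α(G)] ≥ n − E[|E(G)|] = 81 − 20/3 = 223/3.
Numerically: ≈ 74.33333.
(This is only a lower bound; the true E[α(G)] may be larger.)

E[α(G)] ≥ 223/3 ≈ 74.33333.


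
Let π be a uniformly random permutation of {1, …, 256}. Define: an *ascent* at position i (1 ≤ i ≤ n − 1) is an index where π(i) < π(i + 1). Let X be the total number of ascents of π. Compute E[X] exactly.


Write X = Σ X_I over i = 1, …, 255, with X_I the indicator of one ascent.
There are 255 indicators.
For each fixed i, the pair (π(i), π(i+1)) is a uniformly random ordered pair of distinct values from {1, …, 256}; by symmetry P[π(i) < π(i+1)] = 1/2.
By linearity: E[X] = 255 · (1/2) = (256 − 1) · (1/2) = 255/2 ≈ 127.500000.

E[X] = 255/2 = 127.500000.


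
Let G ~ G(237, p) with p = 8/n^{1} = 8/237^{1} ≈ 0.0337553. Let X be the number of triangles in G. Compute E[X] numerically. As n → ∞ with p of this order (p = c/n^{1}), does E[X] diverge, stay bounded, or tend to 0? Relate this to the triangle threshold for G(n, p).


Number of potential triangles: C(237, 3) = 2190670.
Each occurs with probability p³ ≈ (0.0337553)³ ≈ 3.84613853e-05.
By linearity: E[X] = C(237, 3)·p³ ≈ 2190670 · 3.84613853e-05 ≈ 84.256203.
Here α = 1, so p = 8/n is exactly at the triangle threshold p ~ 1/n. Asymptotically E[X] → c³/6 = 8³/6 = 256/3 ≈ 85.333333, a bounded constant. In this regime the triangle count is asymptotically Poisson(c³/6).

E[X] ≈ 84.256203; in regime p = Θ(1/n^{1}) E[X] stays bounded (at the triangle threshold p ~ 1/n).


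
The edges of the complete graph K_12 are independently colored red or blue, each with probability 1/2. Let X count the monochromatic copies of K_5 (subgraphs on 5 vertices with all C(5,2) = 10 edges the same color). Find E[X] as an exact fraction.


Let X = Σ_S X_S over the C(12, 5) = 792 subsets S of size 5, where X_S = 1 if the K_5 on S is monochromatic.
For a fixed S, the K_5 on S has C(5, 2) = 10 edges. P[all 10 edges red] = (1/2)^10, and likewise for blue, so P[monochromatic] = 2·(1/2)^10 = 2^{1 − 10} = 1/512.
By linearity: E[X] = C(12, 5) · 2^{1 − 10} = 792 · 1/512 = 99/64.
Numerically: E[X] ≈ 1.5469.

E[X] = C(12,5)·2^(1−C(5,2)) = 99/64 ≈ 1.5469.


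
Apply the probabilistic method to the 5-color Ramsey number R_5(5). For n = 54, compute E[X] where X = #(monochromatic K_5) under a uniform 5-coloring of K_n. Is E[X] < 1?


E[X] = C(54, 5) · 5^{1 − 10} = 3162510 · 5^{−9} = 3162510/1953125.
As a reduced fraction: E[X] = 632502/390625 ≈ 1.6192051.
Is E[X] < 1? NO.
Since E[X] ≥ 1, the first-moment bound is inconclusive at n = 54; it does NOT by itself certify R_5(5) > 54.

E[X] = 632502/390625 ≈ 1.6192051; E[X] ≥ 1; first-moment method inconclusive here.


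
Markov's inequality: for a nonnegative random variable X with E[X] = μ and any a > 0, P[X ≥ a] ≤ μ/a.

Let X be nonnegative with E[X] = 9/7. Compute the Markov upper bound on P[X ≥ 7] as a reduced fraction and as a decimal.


μ = E[X] = 9/7, a = 7.
Markov: P[X ≥ 7] ≤ μ/a = (9/7)/7 = 9/49.
Numerically: ≈ 0.184.
(Since a = 7 > μ = 1.286, the bound 9/49 is < 1 and informative.)

P[X ≥ 7] ≤ 9/49 ≈ 0.184.


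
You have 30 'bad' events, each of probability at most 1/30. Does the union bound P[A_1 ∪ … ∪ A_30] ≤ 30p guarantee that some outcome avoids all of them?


Union bound: P[∪_{i=1}^{30} A_i] ≤ Σ_i P[A_i] ≤ 30·p = 30·(1/30) = 1.
Numerically: 1 ≈ 1.000000.
Is 1 < 1? NO.
Since the bound 1 is ≥ 1, the union bound is uninformative here; it does NOT by itself certify existence.

30·p = 1 ≈ 1.000000; existence NOT certified by the union bound.


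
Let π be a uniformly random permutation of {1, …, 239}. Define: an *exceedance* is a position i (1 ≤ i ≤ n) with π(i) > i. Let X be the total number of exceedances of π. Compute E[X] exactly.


Write X = Σ_{i=1}^{239} X_i, where X_i = 1_{π(i) > i}.
For each fixed i, π(i) is uniform over {1, …, 239} (marginal of a uniform permutation), so P[π(i) > i] = (n − i)/n. Summing: Σ_{i=1}^{239} (n − i)/n = (0 + 1 + … + 238)/239 = 239(239 − 1)/(2·239) = (239 − 1)/2.
Hence E[X] = Σ_{i=1}^{239} (239 − i)/239 = 119 ≈ 119.000000.

E[X] = 119 = 119.000000.


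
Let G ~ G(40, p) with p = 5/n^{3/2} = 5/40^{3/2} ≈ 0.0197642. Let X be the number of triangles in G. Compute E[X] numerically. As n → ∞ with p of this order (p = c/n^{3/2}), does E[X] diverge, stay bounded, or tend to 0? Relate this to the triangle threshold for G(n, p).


Number of potential triangles: C(40, 3) = 9880.
Each occurs with probability p³ ≈ (0.0197642)³ ≈ 7.72040444e-06.
By linearity: E[X] = C(40, 3)·p³ ≈ 9880 · 7.72040444e-06 ≈ 0.076278.
Since α = 3/2 > 1, p = c/n^{3/2} = o(1/n) is below the triangle threshold p ~ 1/n. Asymptotically E[X] ~ (c³/6)·n^{3(1−α)} = (5³/6)·n^{-1.5} → 0, so by Markov's inequality G has no triangles w.h.p.

E[X] ≈ 0.076278; in regime p = Θ(1/n^{3/2}) E[X] tends to 0 (below the triangle threshold p ~ 1/n).


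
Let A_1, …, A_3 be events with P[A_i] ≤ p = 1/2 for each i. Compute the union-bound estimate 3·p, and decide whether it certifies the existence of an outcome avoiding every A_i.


Union bound: P[∪_{i=1}^{3} A_i] ≤ Σ_i P[A_i] ≤ 3·p = 3·(1/2) = 3/2.
Numerically: 3/2 ≈ 1.500.
Is 3/2 < 1? NO.
Since the bound 3/2 is ≥ 1, the union bound is uninformative here; it does NOT by itself certify existence.

3·p = 3/2 ≈ 1.500; existence NOT certified by the union bound.


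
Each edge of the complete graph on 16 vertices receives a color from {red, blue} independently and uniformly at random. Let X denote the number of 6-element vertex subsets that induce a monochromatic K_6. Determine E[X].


Let X = Σ_S X_S over the C(16, 6) = 8008 subsets S of size 6, where X_S = 1 if the K_6 on S is monochromatic.
For a fixed S, the K_6 on S has C(6, 2) = 15 edges. P[all 15 edges red] = (1/2)^15, and likewise for blue, so P[monochromatic] = 2·(1/2)^15 = 2^{1 − 15} = 1/16384.
By linearity: E[X] = C(16, 6) · 2^{1 − 15} = 8008 · 1/16384 = 1001/2048.
Numerically: E[X] ≈ 0.489.

E[X] = C(16,6)·2^(1−C(6,2)) = 1001/2048 ≈ 0.489.


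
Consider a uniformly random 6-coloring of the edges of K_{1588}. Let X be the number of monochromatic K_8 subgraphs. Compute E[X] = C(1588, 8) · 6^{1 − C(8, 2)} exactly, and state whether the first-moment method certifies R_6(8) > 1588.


E[X] = C(1588, 8) · 6^{1 − 28} = 985402800396653769702 · 6^{−27} = 985402800396653769702/1023490369077469249536.
As a reduced fraction: E[X] = 54744600022036320539/56860576059859402752 ≈ 0.9627866.
Is E[X] < 1? YES.
Since E[X] < 1, there exists a 6-coloring of K_{1588} with no monochromatic K_8; hence R_6(8) > 1588.

E[X] = 54744600022036320539/56860576059859402752 ≈ 0.9627866; E[X] < 1, so R_6(8) > 1588.


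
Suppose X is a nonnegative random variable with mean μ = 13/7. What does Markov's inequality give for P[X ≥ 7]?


μ = E[X] = 13/7, a = 7.
Markov: P[X ≥ 7] ≤ μ/a = (13/7)/7 = 13/49.
Numerically: ≈ 0.26531.
(Since a = 7 > μ = 1.85714, the bound 13/49 is < 1 and informative.)

P[X ≥ 7] ≤ 13/49 ≈ 0.26531.


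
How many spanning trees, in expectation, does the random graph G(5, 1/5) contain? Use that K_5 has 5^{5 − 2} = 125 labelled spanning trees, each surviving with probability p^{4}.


K_5 has 5^{5 − 2} = 125 labelled spanning trees.
For each such spanning tree H, let X_H = 1 if all 4 edges of H are present in G. Then P[X_H = 1] = p^{4} = (1/5)^{4} = 1/625.
Summing the indicators: E[X] = Σ_H E[X_H] = 125 · p^{4} = 125 · 1/625 = 1/5.
Numerically: E[X] ≈ 0.2.

E[X] = 125 · (1/5)^{4} = 1/5 ≈ 0.2.


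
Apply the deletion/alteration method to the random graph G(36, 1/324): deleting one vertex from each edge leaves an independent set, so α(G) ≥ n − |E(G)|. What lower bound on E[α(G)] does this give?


E[|E(G)|] = C(36, 2)·p = 630 · (1/324) = 35/18.
E[α(G)] ≥ n − E[|E(G)|] = 36 − 35/18 = 613/18.
Numerically: ≈ 34.05556.
(This is only a lower bound; the true E[α(G)] may be larger.)

E[α(G)] ≥ 613/18 ≈ 34.05556.


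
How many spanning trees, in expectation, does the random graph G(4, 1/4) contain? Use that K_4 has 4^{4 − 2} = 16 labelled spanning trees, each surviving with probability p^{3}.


K_4 has 4^{4 − 2} = 16 labelled spanning trees.
For each such spanning tree H, let X_H = 1 if all 3 edges of H are present in G. Then P[X_H = 1] = p^{3} = (1/4)^{3} = 1/64.
Summing the indicators: E[X] = Σ_H E[X_H] = 16 · p^{3} = 16 · 1/64 = 1/4.
Numerically: E[X] ≈ 0.25.

E[X] = 16 · (1/4)^{3} = 1/4 ≈ 0.25.


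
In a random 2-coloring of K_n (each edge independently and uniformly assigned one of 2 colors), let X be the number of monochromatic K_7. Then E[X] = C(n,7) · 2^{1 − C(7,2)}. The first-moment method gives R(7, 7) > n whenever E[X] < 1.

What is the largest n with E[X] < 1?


We need C(n, 7) · 2^{1 − 21} < 1, i.e. C(n, 7) < 2^{21 − 1} = 1048576.
Check values of n near the boundary:
  n = 22: C(22, 7) = 170544; 170544 < 1048576? YES
  n = 23: C(23, 7) = 245157; 245157 < 1048576? YES
  n = 24: C(24, 7) = 346104; 346104 < 1048576? YES
  n = 25: C(25, 7) = 480700; 480700 < 1048576? YES
  n = 26: C(26, 7) = 657800; 657800 < 1048576? YES
  n = 27: C(27, 7) = 888030; 888030 < 1048576? YES
  n = 28: C(28, 7) = 1184040; 1184040 < 1048576? NO
The largest n with C(n, 7) < 1048576 is n = 27 (where E[X] = 444015/524288 ≈ 0.84689). Hence R(7, 7) > 27, i.e. R(7, 7) ≥ 28.

Largest n = 27; hence R(7, 7) > 27.


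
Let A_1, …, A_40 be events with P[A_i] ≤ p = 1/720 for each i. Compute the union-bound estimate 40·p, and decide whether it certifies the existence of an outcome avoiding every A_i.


Union bound: P[∪_{i=1}^{40} A_i] ≤ Σ_i P[A_i] ≤ 40·p = 40·(1/720) = 1/18.
Numerically: 1/18 ≈ 0.0556.
Is 1/18 < 1? YES.
Since P[∪ A_i] ≤ 1/18 < 1, the complement has P[∩ A_i^c] ≥ 1 − 1/18 = 17/18 > 0, so some outcome avoids every A_i.

40·p = 1/18 ≈ 0.0556; existence CERTIFIED by the union bound.


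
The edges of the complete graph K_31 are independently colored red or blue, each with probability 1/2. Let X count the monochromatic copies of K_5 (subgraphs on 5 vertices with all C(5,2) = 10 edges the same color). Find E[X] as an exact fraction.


Let X = Σ_S X_S over the C(31, 5) = 169911 subsets S of size 5, where X_S = 1 if the K_5 on S is monochromatic.
For a fixed S, the K_5 on S has C(5, 2) = 10 edges. P[all 10 edges red] = (1/2)^10, and likewise for blue, so P[monochromatic] = 2·(1/2)^10 = 2^{1 − 10} = 1/512.
By linearity of expectation: E[X] = C(31, 5) · 2^{1 − 10} = 169911 · 1/512 = 169911/512.
Numerically: E[X] ≈ 331.8574.

E[X] = C(31,5)·2^(1−C(5,2)) = 169911/512 ≈ 331.8574.


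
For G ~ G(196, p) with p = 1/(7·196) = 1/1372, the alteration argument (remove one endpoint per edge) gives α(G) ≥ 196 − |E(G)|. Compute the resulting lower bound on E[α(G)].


E[|E(G)|] = C(196, 2)·p = 19110 · (1/1372) = 195/14.
E[α(G)] ≥ n − E[|E(G)|] = 196 − 195/14 = 2549/14.
Numerically: ≈ 182.07143.
(This is only a lower bound; the true E[α(G)] may be larger.)

E[α(G)] ≥ 2549/14 ≈ 182.07143.


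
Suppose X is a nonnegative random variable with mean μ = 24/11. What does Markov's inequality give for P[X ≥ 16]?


μ = E[X] = 24/11, a = 16.
Markov: P[X ≥ 16] ≤ μ/a = (24/11)/16 = 3/22.
Numerically: ≈ 0.136364.
(Since a = 16 > μ = 2.181818, the bound 3/22 is < 1 and informative.)

P[X ≥ 16] ≤ 3/22 ≈ 0.136364.
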